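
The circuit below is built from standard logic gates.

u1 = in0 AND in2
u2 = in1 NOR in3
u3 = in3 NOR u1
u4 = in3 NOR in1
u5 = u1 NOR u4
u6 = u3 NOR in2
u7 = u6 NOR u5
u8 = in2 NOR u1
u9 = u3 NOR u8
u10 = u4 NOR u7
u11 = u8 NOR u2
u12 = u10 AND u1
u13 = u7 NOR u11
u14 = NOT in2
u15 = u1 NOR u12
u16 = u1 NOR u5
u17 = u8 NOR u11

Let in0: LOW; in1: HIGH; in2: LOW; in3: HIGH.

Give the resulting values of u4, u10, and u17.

u4 = LOW, u10 = HIGH, u17 = LOW

u1 = in0 AND in2 = LOW AND LOW = LOW
u2 = in1 NOR in3 = HIGH NOR HIGH = LOW
u3 = in3 NOR u1 = HIGH NOR LOW = LOW
u4 = in3 NOR in1 = HIGH NOR HIGH = LOW
u5 = u1 NOR u4 = LOW NOR LOW = HIGH
u6 = u3 NOR in2 = LOW NOR LOW = HIGH
u7 = u6 NOR u5 = HIGH NOR HIGH = LOW
u8 = in2 NOR u1 = LOW NOR LOW = HIGH
u10 = u4 NOR u7 = LOW NOR LOW = HIGH
u11 = u8 NOR u2 = HIGH NOR LOW = LOW
u17 = u8 NOR u11 = HIGH NOR LOW = LOW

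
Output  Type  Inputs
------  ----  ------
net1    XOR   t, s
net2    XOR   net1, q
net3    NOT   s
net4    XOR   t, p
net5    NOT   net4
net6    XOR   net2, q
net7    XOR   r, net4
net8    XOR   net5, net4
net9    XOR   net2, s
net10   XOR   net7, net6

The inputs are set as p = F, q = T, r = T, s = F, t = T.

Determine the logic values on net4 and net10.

net4 = T, net10 = T

net1 = t XOR s = T XOR F = T
net2 = net1 XOR q = T XOR T = F
net4 = t XOR p = T XOR F = T
net6 = net2 XOR q = F XOR T = T
net7 = r XOR net4 = T XOR T = F
net10 = net7 XOR net6 = F XOR T = T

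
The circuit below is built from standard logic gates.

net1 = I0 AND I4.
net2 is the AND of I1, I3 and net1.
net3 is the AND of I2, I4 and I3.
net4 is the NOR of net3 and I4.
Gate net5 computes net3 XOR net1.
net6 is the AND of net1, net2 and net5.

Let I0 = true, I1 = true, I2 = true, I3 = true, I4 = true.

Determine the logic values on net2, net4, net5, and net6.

net1 = I0 AND I4 = true AND true = true
net2 = I1 AND I3 AND net1 = true AND true AND true = true
net3 = I2 AND I4 AND I3 = true AND true AND true = true
net4 = net3 NOR I4 = true NOR true = false
net5 = net3 XOR net1 = true XOR true = false
net6 = net1 AND net2 AND net5 = true AND true AND false = false

net2 = true, net4 = false, net5 = false, net6 = false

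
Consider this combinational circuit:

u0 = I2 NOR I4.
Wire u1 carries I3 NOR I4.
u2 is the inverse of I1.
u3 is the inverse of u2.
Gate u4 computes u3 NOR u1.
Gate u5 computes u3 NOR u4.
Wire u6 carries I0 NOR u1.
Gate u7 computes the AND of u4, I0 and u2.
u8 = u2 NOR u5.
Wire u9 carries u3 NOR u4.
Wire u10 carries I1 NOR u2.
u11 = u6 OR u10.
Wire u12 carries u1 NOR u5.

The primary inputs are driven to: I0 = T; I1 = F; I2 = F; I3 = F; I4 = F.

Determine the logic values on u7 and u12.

u1 = I3 NOR I4 = F NOR F = T
u2 = NOT I1 = NOT F = T
u3 = NOT u2 = NOT T = F
u4 = u3 NOR u1 = F NOR T = F
u5 = u3 NOR u4 = F NOR F = T
u7 = u4 AND I0 AND u2 = F AND T AND T = F
u12 = u1 NOR u5 = T NOR T = F

u7 = F  u12 = F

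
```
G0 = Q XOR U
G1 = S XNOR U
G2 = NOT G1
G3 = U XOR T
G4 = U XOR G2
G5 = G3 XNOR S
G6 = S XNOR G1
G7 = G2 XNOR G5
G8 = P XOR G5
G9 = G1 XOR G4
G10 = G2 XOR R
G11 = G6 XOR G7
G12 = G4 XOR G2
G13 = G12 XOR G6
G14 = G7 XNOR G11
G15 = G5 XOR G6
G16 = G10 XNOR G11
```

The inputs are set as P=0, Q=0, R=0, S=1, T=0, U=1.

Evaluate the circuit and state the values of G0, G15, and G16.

G0 = Q XOR U = 0 XOR 1 = 1
G1 = S XNOR U = 1 XNOR 1 = 1
G2 = NOT G1 = NOT 1 = 0
G3 = U XOR T = 1 XOR 0 = 1
G5 = G3 XNOR S = 1 XNOR 1 = 1
G6 = S XNOR G1 = 1 XNOR 1 = 1
G7 = G2 XNOR G5 = 0 XNOR 1 = 0
G10 = G2 XOR R = 0 XOR 0 = 0
G11 = G6 XOR G7 = 1 XOR 0 = 1
G15 = G5 XOR G6 = 1 XOR 1 = 0
G16 = G10 XNOR G11 = 0 XNOR 1 = 0

G0 = 1; G15 = 0; G16 = 0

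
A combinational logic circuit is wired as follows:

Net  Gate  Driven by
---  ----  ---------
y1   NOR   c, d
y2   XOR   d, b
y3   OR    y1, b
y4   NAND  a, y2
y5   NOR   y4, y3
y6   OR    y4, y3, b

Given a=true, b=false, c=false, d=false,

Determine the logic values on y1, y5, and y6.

y1 = true; y5 = false; y6 = true

y1 = c NOR d = false NOR false = true
y2 = d XOR b = false XOR false = false
y3 = y1 OR b = true OR false = true
y4 = a NAND y2 = true NAND false = true
y5 = y4 NOR y3 = true NOR true = false
y6 = y4 OR y3 OR b = true OR true OR false = true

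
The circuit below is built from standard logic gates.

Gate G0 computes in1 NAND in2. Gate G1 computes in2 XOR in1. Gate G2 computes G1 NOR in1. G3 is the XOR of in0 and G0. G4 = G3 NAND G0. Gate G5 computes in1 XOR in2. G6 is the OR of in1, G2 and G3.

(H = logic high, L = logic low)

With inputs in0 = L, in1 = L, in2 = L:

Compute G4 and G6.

G4 = L  G6 = H

G0 = in1 NAND in2 = L NAND L = H
G1 = in2 XOR in1 = L XOR L = L
G2 = G1 NOR in1 = L NOR L = H
G3 = in0 XOR G0 = L XOR H = H
G4 = G3 NAND G0 = H NAND H = L
G6 = in1 OR G2 OR G3 = L OR H OR H = H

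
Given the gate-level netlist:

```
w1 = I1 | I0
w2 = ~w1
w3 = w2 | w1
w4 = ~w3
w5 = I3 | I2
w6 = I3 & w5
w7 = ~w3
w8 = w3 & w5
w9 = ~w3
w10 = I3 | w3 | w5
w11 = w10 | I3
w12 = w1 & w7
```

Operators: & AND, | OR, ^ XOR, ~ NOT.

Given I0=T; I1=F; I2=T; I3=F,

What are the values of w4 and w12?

w4 = F, w12 = F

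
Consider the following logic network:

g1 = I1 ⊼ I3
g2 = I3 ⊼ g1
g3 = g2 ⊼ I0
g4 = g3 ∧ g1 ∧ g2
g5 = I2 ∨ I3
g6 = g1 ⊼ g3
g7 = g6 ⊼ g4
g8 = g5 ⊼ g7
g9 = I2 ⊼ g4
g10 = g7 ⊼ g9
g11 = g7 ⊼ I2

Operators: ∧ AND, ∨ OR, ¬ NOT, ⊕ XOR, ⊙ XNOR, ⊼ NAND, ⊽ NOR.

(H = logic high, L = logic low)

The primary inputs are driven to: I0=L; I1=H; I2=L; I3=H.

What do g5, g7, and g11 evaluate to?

g5 = H, g7 = H, g11 = H

g1 = I1 NAND I3 = H NAND H = L
g2 = I3 NAND g1 = H NAND L = H
g3 = g2 NAND I0 = H NAND L = H
g4 = g3 AND g1 AND g2 = H AND L AND H = L
g5 = I2 OR I3 = L OR H = H
g6 = g1 NAND g3 = L NAND H = H
g7 = g6 NAND g4 = H NAND L = H
g11 = g7 NAND I2 = H NAND L = H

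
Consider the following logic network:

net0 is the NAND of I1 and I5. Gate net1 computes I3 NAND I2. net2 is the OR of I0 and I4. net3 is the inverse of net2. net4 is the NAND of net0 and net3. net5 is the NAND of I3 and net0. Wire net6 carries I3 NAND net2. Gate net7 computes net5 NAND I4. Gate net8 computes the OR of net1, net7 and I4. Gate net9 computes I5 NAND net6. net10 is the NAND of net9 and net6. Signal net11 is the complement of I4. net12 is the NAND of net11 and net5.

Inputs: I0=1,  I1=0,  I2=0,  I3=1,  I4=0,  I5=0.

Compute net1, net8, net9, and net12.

net1 = 1; net8 = 1; net9 = 1; net12 = 1

net0 = I1 NAND I5 = 0 NAND 0 = 1
net1 = I3 NAND I2 = 1 NAND 0 = 1
net2 = I0 OR I4 = 1 OR 0 = 1
net5 = I3 NAND net0 = 1 NAND 1 = 0
net6 = I3 NAND net2 = 1 NAND 1 = 0
net7 = net5 NAND I4 = 0 NAND 0 = 1
net8 = net1 OR net7 OR I4 = 1 OR 1 OR 0 = 1
net9 = I5 NAND net6 = 0 NAND 0 = 1
net11 = NOT I4 = NOT 0 = 1
net12 = net11 NAND net5 = 1 NAND 0 = 1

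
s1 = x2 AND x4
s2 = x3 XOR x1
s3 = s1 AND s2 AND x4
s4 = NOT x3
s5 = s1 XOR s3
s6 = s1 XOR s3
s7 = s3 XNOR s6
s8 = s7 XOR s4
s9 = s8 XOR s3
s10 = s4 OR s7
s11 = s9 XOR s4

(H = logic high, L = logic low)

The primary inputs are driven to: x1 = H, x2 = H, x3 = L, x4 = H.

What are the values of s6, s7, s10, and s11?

s6 = L  s7 = L  s10 = H  s11 = H

s1 = x2 AND x4 = H AND H = H
s2 = x3 XOR x1 = L XOR H = H
s3 = s1 AND s2 AND x4 = H AND H AND H = H
s4 = NOT x3 = NOT L = H
s6 = s1 XOR s3 = H XOR H = L
s7 = s3 XNOR s6 = H XNOR L = L
s8 = s7 XOR s4 = L XOR H = H
s9 = s8 XOR s3 = H XOR H = L
s10 = s4 OR s7 = H OR L = H
s11 = s9 XOR s4 = L XOR H = H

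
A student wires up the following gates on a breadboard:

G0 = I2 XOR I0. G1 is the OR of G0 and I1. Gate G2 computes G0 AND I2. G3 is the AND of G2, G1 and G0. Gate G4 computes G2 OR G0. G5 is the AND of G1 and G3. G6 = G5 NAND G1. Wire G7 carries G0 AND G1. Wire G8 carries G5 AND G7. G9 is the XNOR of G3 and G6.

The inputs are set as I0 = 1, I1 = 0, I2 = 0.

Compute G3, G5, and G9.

G3 = 0, G5 = 0, G9 = 0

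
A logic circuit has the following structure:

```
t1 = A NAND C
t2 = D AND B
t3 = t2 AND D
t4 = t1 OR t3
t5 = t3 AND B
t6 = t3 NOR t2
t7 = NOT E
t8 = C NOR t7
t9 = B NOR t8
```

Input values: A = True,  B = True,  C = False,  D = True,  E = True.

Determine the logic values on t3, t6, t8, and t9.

t3 = True, t6 = False, t8 = True, t9 = False

t2 = D AND B = True AND True = True
t3 = t2 AND D = True AND True = True
t6 = t3 NOR t2 = True NOR True = False
t7 = NOT E = NOT True = False
t8 = C NOR t7 = False NOR False = True
t9 = B NOR t8 = True NOR True = False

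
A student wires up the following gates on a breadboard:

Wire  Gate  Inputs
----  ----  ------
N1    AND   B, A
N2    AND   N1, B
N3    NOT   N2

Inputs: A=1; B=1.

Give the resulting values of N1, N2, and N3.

N1 = 1  N2 = 1  N3 = 0

N1 = B AND A = 1 AND 1 = 1
N2 = N1 AND B = 1 AND 1 = 1
N3 = NOT N2 = NOT 1 = 0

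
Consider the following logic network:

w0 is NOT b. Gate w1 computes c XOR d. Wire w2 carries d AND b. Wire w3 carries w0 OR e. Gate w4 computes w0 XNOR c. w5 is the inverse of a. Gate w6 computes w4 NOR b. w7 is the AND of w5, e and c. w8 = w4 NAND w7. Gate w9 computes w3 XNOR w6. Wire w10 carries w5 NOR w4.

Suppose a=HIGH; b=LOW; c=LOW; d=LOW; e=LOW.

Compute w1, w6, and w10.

w0 = NOT b = NOT LOW = HIGH
w1 = c XOR d = LOW XOR LOW = LOW
w4 = w0 XNOR c = HIGH XNOR LOW = LOW
w5 = NOT a = NOT HIGH = LOW
w6 = w4 NOR b = LOW NOR LOW = HIGH
w10 = w5 NOR w4 = LOW NOR LOW = HIGH

w1 = LOW, w6 = HIGH, w10 = HIGH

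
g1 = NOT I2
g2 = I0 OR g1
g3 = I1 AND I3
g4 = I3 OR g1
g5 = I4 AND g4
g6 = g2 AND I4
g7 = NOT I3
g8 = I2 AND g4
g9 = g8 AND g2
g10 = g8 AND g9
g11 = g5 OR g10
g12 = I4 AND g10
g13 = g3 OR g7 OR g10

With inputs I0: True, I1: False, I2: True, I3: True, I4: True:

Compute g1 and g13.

g1 = False; g13 = True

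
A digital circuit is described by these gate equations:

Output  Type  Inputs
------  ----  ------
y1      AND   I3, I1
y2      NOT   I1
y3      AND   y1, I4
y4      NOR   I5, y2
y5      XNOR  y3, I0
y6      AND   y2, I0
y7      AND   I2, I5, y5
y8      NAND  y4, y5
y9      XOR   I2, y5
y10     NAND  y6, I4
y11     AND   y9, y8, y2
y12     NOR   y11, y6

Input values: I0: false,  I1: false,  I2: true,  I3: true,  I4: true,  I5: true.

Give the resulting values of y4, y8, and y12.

y4 = false; y8 = true; y12 = true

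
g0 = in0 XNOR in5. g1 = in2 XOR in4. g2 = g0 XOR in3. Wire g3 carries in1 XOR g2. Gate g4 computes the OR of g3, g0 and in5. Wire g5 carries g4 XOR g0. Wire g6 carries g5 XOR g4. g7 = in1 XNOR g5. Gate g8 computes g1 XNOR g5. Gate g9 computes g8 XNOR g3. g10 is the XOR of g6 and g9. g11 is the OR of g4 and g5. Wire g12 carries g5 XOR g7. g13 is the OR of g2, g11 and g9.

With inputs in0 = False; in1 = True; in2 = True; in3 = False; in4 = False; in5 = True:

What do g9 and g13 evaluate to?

g0 = in0 XNOR in5 = False XNOR True = False
g1 = in2 XOR in4 = True XOR False = True
g2 = g0 XOR in3 = False XOR False = False
g3 = in1 XOR g2 = True XOR False = True
g4 = g3 OR g0 OR in5 = True OR False OR True = True
g5 = g4 XOR g0 = True XOR False = True
g8 = g1 XNOR g5 = True XNOR True = True
g9 = g8 XNOR g3 = True XNOR True = True
g11 = g4 OR g5 = True OR True = True
g13 = g2 OR g11 OR g9 = False OR True OR True = True

g9 = True  g13 = True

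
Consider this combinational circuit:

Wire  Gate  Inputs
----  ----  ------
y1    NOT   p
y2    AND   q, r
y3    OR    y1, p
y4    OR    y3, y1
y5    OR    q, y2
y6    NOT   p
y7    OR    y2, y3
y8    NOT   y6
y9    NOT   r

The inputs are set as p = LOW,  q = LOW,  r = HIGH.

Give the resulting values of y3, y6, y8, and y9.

y3 = HIGH; y6 = HIGH; y8 = LOW; y9 = LOW

y1 = NOT p = NOT LOW = HIGH
y3 = y1 OR p = HIGH OR LOW = HIGH
y6 = NOT p = NOT LOW = HIGH
y8 = NOT y6 = NOT HIGH = LOW
y9 = NOT r = NOT HIGH = LOW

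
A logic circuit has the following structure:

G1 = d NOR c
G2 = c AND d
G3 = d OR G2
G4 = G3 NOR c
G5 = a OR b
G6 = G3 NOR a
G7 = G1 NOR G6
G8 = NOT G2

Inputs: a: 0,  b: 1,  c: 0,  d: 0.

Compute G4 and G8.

G4 = 1, G8 = 1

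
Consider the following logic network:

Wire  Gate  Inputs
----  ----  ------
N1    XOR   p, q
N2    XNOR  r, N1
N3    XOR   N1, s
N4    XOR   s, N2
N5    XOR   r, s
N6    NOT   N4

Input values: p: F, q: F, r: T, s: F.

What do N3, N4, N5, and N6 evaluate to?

N1 = p XOR q = F XOR F = F
N2 = r XNOR N1 = T XNOR F = F
N3 = N1 XOR s = F XOR F = F
N4 = s XOR N2 = F XOR F = F
N5 = r XOR s = T XOR F = T
N6 = NOT N4 = NOT F = T

N3 = F; N4 = F; N5 = T; N6 = T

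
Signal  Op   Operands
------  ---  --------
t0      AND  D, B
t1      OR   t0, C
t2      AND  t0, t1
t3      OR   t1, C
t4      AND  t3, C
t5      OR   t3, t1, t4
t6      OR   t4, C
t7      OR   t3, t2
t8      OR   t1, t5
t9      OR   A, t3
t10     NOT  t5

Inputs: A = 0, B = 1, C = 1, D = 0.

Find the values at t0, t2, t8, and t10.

t0 = D AND B = 0 AND 1 = 0
t1 = t0 OR C = 0 OR 1 = 1
t2 = t0 AND t1 = 0 AND 1 = 0
t3 = t1 OR C = 1 OR 1 = 1
t4 = t3 AND C = 1 AND 1 = 1
t5 = t3 OR t1 OR t4 = 1 OR 1 OR 1 = 1
t8 = t1 OR t5 = 1 OR 1 = 1
t10 = NOT t5 = NOT 1 = 0

t0 = 0  t2 = 0  t8 = 1  t10 = 0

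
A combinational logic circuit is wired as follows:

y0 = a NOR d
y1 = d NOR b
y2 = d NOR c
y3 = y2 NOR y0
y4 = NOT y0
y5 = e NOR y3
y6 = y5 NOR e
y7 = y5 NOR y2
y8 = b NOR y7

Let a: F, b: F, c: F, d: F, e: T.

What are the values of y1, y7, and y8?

y1 = T; y7 = F; y8 = T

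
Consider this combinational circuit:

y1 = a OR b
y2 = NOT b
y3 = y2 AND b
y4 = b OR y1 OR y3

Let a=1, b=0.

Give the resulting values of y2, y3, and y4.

y1 = a OR b = 1 OR 0 = 1
y2 = NOT b = NOT 0 = 1
y3 = y2 AND b = 1 AND 0 = 0
y4 = b OR y1 OR y3 = 0 OR 1 OR 0 = 1

y2 = 1, y3 = 0, y4 = 1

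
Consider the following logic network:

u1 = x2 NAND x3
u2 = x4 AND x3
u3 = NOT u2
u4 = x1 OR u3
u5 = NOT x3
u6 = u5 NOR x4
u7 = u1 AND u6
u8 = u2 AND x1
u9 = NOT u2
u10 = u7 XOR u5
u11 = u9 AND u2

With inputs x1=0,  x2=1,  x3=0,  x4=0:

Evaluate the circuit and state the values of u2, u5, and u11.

u2 = x4 AND x3 = 0 AND 0 = 0
u5 = NOT x3 = NOT 0 = 1
u9 = NOT u2 = NOT 0 = 1
u11 = u9 AND u2 = 1 AND 0 = 0

u2 = 0, u5 = 1, u11 = 0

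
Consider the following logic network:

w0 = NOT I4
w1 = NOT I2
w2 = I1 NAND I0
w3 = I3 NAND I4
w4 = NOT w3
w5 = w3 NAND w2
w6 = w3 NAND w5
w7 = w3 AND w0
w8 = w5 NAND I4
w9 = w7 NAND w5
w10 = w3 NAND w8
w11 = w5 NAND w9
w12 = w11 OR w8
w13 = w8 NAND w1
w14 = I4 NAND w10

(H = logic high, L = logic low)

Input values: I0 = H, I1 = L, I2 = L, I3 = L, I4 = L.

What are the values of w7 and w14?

w7 = H, w14 = H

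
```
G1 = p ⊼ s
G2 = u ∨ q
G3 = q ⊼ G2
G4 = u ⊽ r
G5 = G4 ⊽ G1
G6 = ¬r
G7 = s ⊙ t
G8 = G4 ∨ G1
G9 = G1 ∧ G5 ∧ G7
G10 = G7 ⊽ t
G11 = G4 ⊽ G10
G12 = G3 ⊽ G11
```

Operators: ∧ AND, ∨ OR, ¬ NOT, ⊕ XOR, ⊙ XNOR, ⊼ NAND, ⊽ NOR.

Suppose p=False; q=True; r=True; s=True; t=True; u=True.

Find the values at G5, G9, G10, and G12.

G5 = False  G9 = False  G10 = False  G12 = False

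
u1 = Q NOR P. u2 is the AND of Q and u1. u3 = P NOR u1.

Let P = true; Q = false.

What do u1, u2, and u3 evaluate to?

u1 = Q NOR P = false NOR true = false
u2 = Q AND u1 = false AND false = false
u3 = P NOR u1 = true NOR false = false

u1 = false  u2 = false  u3 = false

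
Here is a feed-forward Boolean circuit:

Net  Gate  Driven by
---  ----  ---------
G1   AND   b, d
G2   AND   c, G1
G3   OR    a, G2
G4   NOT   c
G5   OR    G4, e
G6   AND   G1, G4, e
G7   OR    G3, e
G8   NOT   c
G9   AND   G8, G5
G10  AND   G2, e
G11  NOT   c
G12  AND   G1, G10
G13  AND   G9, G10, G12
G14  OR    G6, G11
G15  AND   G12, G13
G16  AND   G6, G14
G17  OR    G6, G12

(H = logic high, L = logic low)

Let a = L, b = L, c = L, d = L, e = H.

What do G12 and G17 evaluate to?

G12 = L, G17 = L

G1 = b AND d = L AND L = L
G2 = c AND G1 = L AND L = L
G4 = NOT c = NOT L = H
G6 = G1 AND G4 AND e = L AND H AND H = L
G10 = G2 AND e = L AND H = L
G12 = G1 AND G10 = L AND L = L
G17 = G6 OR G12 = L OR L = L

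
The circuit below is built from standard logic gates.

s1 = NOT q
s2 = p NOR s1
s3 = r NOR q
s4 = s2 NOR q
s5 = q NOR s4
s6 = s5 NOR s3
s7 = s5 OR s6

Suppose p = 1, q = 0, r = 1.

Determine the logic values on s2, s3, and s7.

s2 = 0, s3 = 0, s7 = 1

s1 = NOT q = NOT 0 = 1
s2 = p NOR s1 = 1 NOR 1 = 0
s3 = r NOR q = 1 NOR 0 = 0
s4 = s2 NOR q = 0 NOR 0 = 1
s5 = q NOR s4 = 0 NOR 1 = 0
s6 = s5 NOR s3 = 0 NOR 0 = 1
s7 = s5 OR s6 = 0 OR 1 = 1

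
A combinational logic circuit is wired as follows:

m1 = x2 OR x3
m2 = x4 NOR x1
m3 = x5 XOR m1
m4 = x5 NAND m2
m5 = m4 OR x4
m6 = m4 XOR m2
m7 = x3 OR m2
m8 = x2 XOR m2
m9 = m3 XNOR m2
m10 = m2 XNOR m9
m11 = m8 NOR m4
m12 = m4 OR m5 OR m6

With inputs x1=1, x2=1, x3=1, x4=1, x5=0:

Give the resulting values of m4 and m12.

m2 = x4 NOR x1 = 1 NOR 1 = 0
m4 = x5 NAND m2 = 0 NAND 0 = 1
m5 = m4 OR x4 = 1 OR 1 = 1
m6 = m4 XOR m2 = 1 XOR 0 = 1
m12 = m4 OR m5 OR m6 = 1 OR 1 OR 1 = 1

m4 = 1; m12 = 1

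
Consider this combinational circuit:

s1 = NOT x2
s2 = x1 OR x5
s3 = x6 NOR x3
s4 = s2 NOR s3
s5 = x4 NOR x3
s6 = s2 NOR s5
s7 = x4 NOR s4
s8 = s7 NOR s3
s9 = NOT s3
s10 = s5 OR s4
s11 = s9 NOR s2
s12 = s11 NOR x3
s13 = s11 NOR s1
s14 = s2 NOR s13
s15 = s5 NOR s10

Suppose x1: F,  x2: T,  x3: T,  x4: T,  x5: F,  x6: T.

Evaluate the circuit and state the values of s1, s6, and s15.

s1 = NOT x2 = NOT T = F
s2 = x1 OR x5 = F OR F = F
s3 = x6 NOR x3 = T NOR T = F
s4 = s2 NOR s3 = F NOR F = T
s5 = x4 NOR x3 = T NOR T = F
s6 = s2 NOR s5 = F NOR F = T
s10 = s5 OR s4 = F OR T = T
s15 = s5 NOR s10 = F NOR T = F

s1 = F  s6 = T  s15 = F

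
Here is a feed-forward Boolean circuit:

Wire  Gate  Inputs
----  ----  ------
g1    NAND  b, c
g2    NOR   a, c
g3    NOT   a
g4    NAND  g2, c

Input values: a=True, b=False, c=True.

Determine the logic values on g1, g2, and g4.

g1 = True, g2 = False, g4 = True

g1 = b NAND c = False NAND True = True
g2 = a NOR c = True NOR True = False
g4 = g2 NAND c = False NAND True = True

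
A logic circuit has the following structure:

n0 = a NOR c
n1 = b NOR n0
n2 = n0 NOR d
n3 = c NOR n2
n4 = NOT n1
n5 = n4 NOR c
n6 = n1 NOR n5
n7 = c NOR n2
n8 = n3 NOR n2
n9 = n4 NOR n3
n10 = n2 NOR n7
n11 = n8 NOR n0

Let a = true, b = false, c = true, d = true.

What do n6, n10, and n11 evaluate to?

n0 = a NOR c = true NOR true = false
n1 = b NOR n0 = false NOR false = true
n2 = n0 NOR d = false NOR true = false
n3 = c NOR n2 = true NOR false = false
n4 = NOT n1 = NOT true = false
n5 = n4 NOR c = false NOR true = false
n6 = n1 NOR n5 = true NOR false = false
n7 = c NOR n2 = true NOR false = false
n8 = n3 NOR n2 = false NOR false = true
n10 = n2 NOR n7 = false NOR false = true
n11 = n8 NOR n0 = true NOR false = false

n6 = false, n10 = true, n11 = false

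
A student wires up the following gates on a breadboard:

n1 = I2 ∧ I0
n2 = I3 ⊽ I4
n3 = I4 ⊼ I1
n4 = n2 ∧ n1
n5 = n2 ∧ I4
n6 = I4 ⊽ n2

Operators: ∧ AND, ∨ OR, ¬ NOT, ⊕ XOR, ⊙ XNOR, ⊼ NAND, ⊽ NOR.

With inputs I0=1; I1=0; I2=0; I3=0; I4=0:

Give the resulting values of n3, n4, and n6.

n1 = I2 AND I0 = 0 AND 1 = 0
n2 = I3 NOR I4 = 0 NOR 0 = 1
n3 = I4 NAND I1 = 0 NAND 0 = 1
n4 = n2 AND n1 = 1 AND 0 = 0
n6 = I4 NOR n2 = 0 NOR 1 = 0

n3 = 1; n4 = 0; n6 = 0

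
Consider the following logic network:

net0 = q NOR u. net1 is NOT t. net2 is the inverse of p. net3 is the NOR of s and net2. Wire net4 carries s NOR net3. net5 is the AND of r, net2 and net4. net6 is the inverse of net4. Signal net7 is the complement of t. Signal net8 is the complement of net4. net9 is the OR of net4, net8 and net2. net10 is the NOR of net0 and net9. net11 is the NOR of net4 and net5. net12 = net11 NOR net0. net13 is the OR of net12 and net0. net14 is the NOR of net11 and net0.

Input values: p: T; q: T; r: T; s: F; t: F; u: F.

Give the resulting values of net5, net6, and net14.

net0 = q NOR u = T NOR F = F
net2 = NOT p = NOT T = F
net3 = s NOR net2 = F NOR F = T
net4 = s NOR net3 = F NOR T = F
net5 = r AND net2 AND net4 = T AND F AND F = F
net6 = NOT net4 = NOT F = T
net11 = net4 NOR net5 = F NOR F = T
net14 = net11 NOR net0 = T NOR F = F

net5 = F, net6 = T, net14 = F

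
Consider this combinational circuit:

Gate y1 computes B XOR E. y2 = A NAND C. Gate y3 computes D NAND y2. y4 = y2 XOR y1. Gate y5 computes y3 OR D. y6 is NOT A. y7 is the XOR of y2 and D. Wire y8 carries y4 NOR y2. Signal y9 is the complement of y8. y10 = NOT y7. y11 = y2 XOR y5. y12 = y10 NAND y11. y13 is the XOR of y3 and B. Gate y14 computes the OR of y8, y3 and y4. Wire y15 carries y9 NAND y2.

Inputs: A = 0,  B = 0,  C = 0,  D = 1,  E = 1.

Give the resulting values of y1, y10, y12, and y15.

y1 = 1  y10 = 1  y12 = 1  y15 = 0

y1 = B XOR E = 0 XOR 1 = 1
y2 = A NAND C = 0 NAND 0 = 1
y3 = D NAND y2 = 1 NAND 1 = 0
y4 = y2 XOR y1 = 1 XOR 1 = 0
y5 = y3 OR D = 0 OR 1 = 1
y7 = y2 XOR D = 1 XOR 1 = 0
y8 = y4 NOR y2 = 0 NOR 1 = 0
y9 = NOT y8 = NOT 0 = 1
y10 = NOT y7 = NOT 0 = 1
y11 = y2 XOR y5 = 1 XOR 1 = 0
y12 = y10 NAND y11 = 1 NAND 0 = 1
y15 = y9 NAND y2 = 1 NAND 1 = 0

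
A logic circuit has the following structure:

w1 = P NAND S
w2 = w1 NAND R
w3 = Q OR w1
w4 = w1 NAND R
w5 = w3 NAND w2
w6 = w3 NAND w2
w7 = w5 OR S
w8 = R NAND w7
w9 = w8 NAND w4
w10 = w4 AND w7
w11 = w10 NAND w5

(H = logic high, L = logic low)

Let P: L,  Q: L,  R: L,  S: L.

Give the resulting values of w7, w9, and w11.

w7 = L, w9 = L, w11 = H

w1 = P NAND S = L NAND L = H
w2 = w1 NAND R = H NAND L = H
w3 = Q OR w1 = L OR H = H
w4 = w1 NAND R = H NAND L = H
w5 = w3 NAND w2 = H NAND H = L
w7 = w5 OR S = L OR L = L
w8 = R NAND w7 = L NAND L = H
w9 = w8 NAND w4 = H NAND H = L
w10 = w4 AND w7 = H AND L = L
w11 = w10 NAND w5 = L NAND L = H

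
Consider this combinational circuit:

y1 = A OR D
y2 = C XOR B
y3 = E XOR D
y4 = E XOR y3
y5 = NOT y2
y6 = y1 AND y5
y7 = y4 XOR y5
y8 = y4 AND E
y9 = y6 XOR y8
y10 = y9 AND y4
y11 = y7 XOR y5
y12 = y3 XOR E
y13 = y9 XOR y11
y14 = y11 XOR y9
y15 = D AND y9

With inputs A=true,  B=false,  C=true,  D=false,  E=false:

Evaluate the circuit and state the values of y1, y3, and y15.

y1 = true, y3 = false, y15 = false

y1 = A OR D = true OR false = true
y2 = C XOR B = true XOR false = true
y3 = E XOR D = false XOR false = false
y4 = E XOR y3 = false XOR false = false
y5 = NOT y2 = NOT true = false
y6 = y1 AND y5 = true AND false = false
y8 = y4 AND E = false AND false = false
y9 = y6 XOR y8 = false XOR false = false
y15 = D AND y9 = false AND false = false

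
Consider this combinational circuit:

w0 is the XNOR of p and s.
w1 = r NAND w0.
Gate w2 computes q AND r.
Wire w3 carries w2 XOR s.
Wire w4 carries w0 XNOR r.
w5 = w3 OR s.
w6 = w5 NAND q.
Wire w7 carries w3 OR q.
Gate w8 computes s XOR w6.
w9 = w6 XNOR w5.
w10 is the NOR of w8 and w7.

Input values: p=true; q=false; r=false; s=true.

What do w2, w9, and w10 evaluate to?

w2 = false, w9 = true, w10 = false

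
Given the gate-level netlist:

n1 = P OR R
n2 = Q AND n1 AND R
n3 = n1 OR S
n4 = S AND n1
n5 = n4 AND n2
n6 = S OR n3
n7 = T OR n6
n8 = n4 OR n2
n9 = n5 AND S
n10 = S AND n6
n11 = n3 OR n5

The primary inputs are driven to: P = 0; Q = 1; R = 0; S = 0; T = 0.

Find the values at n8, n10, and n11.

n8 = 0  n10 = 0  n11 = 0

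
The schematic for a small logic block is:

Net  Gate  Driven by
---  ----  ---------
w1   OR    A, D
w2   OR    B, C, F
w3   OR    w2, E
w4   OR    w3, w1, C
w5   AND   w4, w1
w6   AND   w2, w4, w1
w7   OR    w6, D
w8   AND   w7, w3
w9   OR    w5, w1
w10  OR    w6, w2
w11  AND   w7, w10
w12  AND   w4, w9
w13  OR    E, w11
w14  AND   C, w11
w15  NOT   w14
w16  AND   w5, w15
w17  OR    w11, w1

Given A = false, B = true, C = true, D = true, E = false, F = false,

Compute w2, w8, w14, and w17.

w2 = true; w8 = true; w14 = true; w17 = true

w1 = A OR D = false OR true = true
w2 = B OR C OR F = true OR true OR false = true
w3 = w2 OR E = true OR false = true
w4 = w3 OR w1 OR C = true OR true OR true = true
w6 = w2 AND w4 AND w1 = true AND true AND true = true
w7 = w6 OR D = true OR true = true
w8 = w7 AND w3 = true AND true = true
w10 = w6 OR w2 = true OR true = true
w11 = w7 AND w10 = true AND true = true
w14 = C AND w11 = true AND true = true
w17 = w11 OR w1 = true OR true = true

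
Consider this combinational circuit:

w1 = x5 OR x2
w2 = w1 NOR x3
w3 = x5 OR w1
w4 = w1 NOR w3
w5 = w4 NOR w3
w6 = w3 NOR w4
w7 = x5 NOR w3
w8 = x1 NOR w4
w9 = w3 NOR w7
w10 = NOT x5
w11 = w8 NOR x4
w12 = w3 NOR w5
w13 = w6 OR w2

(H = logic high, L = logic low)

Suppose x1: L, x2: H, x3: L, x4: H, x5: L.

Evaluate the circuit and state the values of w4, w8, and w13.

w4 = L, w8 = H, w13 = L

w1 = x5 OR x2 = L OR H = H
w2 = w1 NOR x3 = H NOR L = L
w3 = x5 OR w1 = L OR H = H
w4 = w1 NOR w3 = H NOR H = L
w6 = w3 NOR w4 = H NOR L = L
w8 = x1 NOR w4 = L NOR L = H
w13 = w6 OR w2 = L OR L = L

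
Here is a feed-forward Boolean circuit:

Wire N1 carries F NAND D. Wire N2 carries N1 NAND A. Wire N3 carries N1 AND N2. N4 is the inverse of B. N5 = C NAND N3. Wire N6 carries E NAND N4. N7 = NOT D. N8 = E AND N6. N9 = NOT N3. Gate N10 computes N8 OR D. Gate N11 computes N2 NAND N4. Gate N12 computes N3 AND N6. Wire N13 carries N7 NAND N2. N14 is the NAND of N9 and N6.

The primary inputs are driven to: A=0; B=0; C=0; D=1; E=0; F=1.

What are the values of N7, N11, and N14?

N7 = 0, N11 = 0, N14 = 0

N1 = F NAND D = 1 NAND 1 = 0
N2 = N1 NAND A = 0 NAND 0 = 1
N3 = N1 AND N2 = 0 AND 1 = 0
N4 = NOT B = NOT 0 = 1
N6 = E NAND N4 = 0 NAND 1 = 1
N7 = NOT D = NOT 1 = 0
N9 = NOT N3 = NOT 0 = 1
N11 = N2 NAND N4 = 1 NAND 1 = 0
N14 = N9 NAND N6 = 1 NAND 1 = 0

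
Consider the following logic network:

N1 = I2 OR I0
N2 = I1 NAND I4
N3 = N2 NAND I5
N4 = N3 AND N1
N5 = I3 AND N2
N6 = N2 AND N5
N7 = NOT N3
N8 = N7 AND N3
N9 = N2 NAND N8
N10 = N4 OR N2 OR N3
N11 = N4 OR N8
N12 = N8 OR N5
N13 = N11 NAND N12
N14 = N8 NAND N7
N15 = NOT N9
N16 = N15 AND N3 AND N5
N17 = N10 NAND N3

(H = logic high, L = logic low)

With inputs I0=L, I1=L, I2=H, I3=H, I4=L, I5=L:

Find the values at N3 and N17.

N3 = H  N17 = L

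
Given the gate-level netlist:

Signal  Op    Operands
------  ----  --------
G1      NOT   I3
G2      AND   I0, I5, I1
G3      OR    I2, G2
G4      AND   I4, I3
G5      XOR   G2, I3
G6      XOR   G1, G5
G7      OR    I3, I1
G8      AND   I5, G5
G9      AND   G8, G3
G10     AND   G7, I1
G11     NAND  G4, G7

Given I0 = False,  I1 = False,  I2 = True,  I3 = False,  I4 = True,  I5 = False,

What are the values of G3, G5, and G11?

G2 = I0 AND I5 AND I1 = False AND False AND False = False
G3 = I2 OR G2 = True OR False = True
G4 = I4 AND I3 = True AND False = False
G5 = G2 XOR I3 = False XOR False = False
G7 = I3 OR I1 = False OR False = False
G11 = G4 NAND G7 = False NAND False = True

G3 = True; G5 = False; G11 = True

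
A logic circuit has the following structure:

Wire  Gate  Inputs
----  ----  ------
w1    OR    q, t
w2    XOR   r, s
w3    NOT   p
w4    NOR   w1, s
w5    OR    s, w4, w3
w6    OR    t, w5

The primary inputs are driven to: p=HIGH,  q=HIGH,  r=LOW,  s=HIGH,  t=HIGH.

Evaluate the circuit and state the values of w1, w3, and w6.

w1 = q OR t = HIGH OR HIGH = HIGH
w3 = NOT p = NOT HIGH = LOW
w4 = w1 NOR s = HIGH NOR HIGH = LOW
w5 = s OR w4 OR w3 = HIGH OR LOW OR LOW = HIGH
w6 = t OR w5 = HIGH OR HIGH = HIGH

w1 = HIGH, w3 = LOW, w6 = HIGH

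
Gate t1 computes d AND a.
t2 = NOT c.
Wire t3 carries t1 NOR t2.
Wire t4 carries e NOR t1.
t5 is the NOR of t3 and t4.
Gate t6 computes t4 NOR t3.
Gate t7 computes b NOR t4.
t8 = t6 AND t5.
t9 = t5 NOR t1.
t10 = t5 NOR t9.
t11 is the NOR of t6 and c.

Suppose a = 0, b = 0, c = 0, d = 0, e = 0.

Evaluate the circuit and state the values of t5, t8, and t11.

t1 = d AND a = 0 AND 0 = 0
t2 = NOT c = NOT 0 = 1
t3 = t1 NOR t2 = 0 NOR 1 = 0
t4 = e NOR t1 = 0 NOR 0 = 1
t5 = t3 NOR t4 = 0 NOR 1 = 0
t6 = t4 NOR t3 = 1 NOR 0 = 0
t8 = t6 AND t5 = 0 AND 0 = 0
t11 = t6 NOR c = 0 NOR 0 = 1

t5 = 0, t8 = 0, t11 = 1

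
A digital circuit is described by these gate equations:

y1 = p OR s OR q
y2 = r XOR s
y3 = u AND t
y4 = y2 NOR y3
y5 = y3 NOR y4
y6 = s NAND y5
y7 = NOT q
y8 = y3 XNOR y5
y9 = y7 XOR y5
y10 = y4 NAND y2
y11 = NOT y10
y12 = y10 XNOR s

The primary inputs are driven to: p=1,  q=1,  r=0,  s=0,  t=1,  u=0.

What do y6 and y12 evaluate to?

y2 = r XOR s = 0 XOR 0 = 0
y3 = u AND t = 0 AND 1 = 0
y4 = y2 NOR y3 = 0 NOR 0 = 1
y5 = y3 NOR y4 = 0 NOR 1 = 0
y6 = s NAND y5 = 0 NAND 0 = 1
y10 = y4 NAND y2 = 1 NAND 0 = 1
y12 = y10 XNOR s = 1 XNOR 0 = 0

y6 = 1  y12 = 0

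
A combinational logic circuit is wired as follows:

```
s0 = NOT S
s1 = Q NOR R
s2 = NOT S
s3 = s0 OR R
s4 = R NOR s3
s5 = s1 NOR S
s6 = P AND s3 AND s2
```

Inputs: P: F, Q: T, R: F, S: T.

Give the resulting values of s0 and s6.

s0 = F, s6 = F

s0 = NOT S = NOT T = F
s2 = NOT S = NOT T = F
s3 = s0 OR R = F OR F = F
s6 = P AND s3 AND s2 = F AND F AND F = F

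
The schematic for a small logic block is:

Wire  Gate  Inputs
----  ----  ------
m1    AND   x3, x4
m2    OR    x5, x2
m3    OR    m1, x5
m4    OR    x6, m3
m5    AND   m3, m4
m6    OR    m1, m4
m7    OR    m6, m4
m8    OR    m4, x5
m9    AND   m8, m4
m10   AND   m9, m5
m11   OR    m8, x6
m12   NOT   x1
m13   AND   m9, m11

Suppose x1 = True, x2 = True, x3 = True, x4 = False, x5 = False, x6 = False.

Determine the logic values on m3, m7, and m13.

m3 = False, m7 = False, m13 = False

m1 = x3 AND x4 = True AND False = False
m3 = m1 OR x5 = False OR False = False
m4 = x6 OR m3 = False OR False = False
m6 = m1 OR m4 = False OR False = False
m7 = m6 OR m4 = False OR False = False
m8 = m4 OR x5 = False OR False = False
m9 = m8 AND m4 = False AND False = False
m11 = m8 OR x6 = False OR False = False
m13 = m9 AND m11 = False AND False = False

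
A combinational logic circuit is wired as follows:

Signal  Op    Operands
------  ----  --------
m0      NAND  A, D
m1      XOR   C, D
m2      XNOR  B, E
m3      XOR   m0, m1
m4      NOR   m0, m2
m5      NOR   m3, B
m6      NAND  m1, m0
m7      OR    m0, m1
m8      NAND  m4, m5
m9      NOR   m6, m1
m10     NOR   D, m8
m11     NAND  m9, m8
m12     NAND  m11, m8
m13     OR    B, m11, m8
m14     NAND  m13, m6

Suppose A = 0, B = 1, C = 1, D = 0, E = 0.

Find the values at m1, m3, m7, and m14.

m1 = 1, m3 = 0, m7 = 1, m14 = 1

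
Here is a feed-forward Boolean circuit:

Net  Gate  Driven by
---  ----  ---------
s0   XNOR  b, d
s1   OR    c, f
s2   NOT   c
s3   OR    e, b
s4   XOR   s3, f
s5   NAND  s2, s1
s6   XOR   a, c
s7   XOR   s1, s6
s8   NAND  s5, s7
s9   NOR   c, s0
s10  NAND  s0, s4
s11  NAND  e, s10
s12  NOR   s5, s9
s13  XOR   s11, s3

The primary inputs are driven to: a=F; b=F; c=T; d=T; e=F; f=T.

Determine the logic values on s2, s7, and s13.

s0 = b XNOR d = F XNOR T = F
s1 = c OR f = T OR T = T
s2 = NOT c = NOT T = F
s3 = e OR b = F OR F = F
s4 = s3 XOR f = F XOR T = T
s6 = a XOR c = F XOR T = T
s7 = s1 XOR s6 = T XOR T = F
s10 = s0 NAND s4 = F NAND T = T
s11 = e NAND s10 = F NAND T = T
s13 = s11 XOR s3 = T XOR F = T

s2 = F, s7 = F, s13 = T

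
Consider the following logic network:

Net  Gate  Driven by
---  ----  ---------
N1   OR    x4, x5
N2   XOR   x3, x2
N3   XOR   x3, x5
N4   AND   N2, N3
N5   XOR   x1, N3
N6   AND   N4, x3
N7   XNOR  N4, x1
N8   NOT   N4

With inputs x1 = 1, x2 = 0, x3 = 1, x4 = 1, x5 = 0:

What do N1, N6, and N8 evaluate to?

N1 = x4 OR x5 = 1 OR 0 = 1
N2 = x3 XOR x2 = 1 XOR 0 = 1
N3 = x3 XOR x5 = 1 XOR 0 = 1
N4 = N2 AND N3 = 1 AND 1 = 1
N6 = N4 AND x3 = 1 AND 1 = 1
N8 = NOT N4 = NOT 1 = 0

N1 = 1, N6 = 1, N8 = 0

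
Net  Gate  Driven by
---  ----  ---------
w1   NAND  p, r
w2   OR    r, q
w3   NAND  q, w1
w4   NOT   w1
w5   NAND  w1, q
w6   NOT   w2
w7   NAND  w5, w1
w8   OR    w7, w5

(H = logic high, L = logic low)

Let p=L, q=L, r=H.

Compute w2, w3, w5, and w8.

w2 = H  w3 = H  w5 = H  w8 = H

w1 = p NAND r = L NAND H = H
w2 = r OR q = H OR L = H
w3 = q NAND w1 = L NAND H = H
w5 = w1 NAND q = H NAND L = H
w7 = w5 NAND w1 = H NAND H = L
w8 = w7 OR w5 = L OR H = H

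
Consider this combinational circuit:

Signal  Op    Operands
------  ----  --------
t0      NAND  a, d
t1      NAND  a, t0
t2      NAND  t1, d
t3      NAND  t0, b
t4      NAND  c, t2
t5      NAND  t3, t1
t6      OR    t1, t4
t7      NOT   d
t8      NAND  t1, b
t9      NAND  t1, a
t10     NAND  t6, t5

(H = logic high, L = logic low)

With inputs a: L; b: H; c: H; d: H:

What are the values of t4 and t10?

t4 = H; t10 = L

t0 = a NAND d = L NAND H = H
t1 = a NAND t0 = L NAND H = H
t2 = t1 NAND d = H NAND H = L
t3 = t0 NAND b = H NAND H = L
t4 = c NAND t2 = H NAND L = H
t5 = t3 NAND t1 = L NAND H = H
t6 = t1 OR t4 = H OR H = H
t10 = t6 NAND t5 = H NAND H = L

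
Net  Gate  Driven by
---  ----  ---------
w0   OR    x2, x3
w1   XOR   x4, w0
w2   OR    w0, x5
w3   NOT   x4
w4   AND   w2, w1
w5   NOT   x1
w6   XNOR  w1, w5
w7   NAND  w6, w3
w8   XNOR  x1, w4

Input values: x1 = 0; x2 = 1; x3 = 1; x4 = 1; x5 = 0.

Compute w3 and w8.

w3 = 0, w8 = 1

w0 = x2 OR x3 = 1 OR 1 = 1
w1 = x4 XOR w0 = 1 XOR 1 = 0
w2 = w0 OR x5 = 1 OR 0 = 1
w3 = NOT x4 = NOT 1 = 0
w4 = w2 AND w1 = 1 AND 0 = 0
w8 = x1 XNOR w4 = 0 XNOR 0 = 1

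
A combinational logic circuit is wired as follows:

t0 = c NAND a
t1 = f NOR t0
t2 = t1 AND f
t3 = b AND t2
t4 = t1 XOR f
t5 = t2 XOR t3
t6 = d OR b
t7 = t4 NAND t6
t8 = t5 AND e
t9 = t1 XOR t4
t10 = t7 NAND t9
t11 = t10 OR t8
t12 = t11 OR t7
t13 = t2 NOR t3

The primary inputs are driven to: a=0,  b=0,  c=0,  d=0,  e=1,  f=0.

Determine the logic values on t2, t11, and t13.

t2 = 0  t11 = 1  t13 = 1

t0 = c NAND a = 0 NAND 0 = 1
t1 = f NOR t0 = 0 NOR 1 = 0
t2 = t1 AND f = 0 AND 0 = 0
t3 = b AND t2 = 0 AND 0 = 0
t4 = t1 XOR f = 0 XOR 0 = 0
t5 = t2 XOR t3 = 0 XOR 0 = 0
t6 = d OR b = 0 OR 0 = 0
t7 = t4 NAND t6 = 0 NAND 0 = 1
t8 = t5 AND e = 0 AND 1 = 0
t9 = t1 XOR t4 = 0 XOR 0 = 0
t10 = t7 NAND t9 = 1 NAND 0 = 1
t11 = t10 OR t8 = 1 OR 0 = 1
t13 = t2 NOR t3 = 0 NOR 0 = 1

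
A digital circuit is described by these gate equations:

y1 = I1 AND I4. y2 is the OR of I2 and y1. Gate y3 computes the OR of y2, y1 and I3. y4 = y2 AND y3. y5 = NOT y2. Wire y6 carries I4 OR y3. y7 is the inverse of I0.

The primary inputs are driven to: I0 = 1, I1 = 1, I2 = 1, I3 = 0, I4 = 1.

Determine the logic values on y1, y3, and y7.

y1 = 1, y3 = 1, y7 = 0

y1 = I1 AND I4 = 1 AND 1 = 1
y2 = I2 OR y1 = 1 OR 1 = 1
y3 = y2 OR y1 OR I3 = 1 OR 1 OR 0 = 1
y7 = NOT I0 = NOT 1 = 0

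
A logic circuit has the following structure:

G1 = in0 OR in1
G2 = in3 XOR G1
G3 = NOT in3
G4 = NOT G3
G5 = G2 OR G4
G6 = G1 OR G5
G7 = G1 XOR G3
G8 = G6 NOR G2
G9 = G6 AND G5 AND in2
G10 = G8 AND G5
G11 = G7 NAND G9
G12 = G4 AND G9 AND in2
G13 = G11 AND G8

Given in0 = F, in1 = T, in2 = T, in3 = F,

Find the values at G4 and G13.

G4 = F, G13 = F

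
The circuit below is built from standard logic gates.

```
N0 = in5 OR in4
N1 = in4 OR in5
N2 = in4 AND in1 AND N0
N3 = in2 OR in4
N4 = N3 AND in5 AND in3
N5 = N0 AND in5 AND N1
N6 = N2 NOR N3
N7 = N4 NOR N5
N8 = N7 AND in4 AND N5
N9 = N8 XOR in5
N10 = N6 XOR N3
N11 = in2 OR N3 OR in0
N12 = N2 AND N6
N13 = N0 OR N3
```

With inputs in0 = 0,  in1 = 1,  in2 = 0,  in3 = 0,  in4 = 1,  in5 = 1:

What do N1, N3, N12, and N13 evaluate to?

N1 = 1, N3 = 1, N12 = 0, N13 = 1

N0 = in5 OR in4 = 1 OR 1 = 1
N1 = in4 OR in5 = 1 OR 1 = 1
N2 = in4 AND in1 AND N0 = 1 AND 1 AND 1 = 1
N3 = in2 OR in4 = 0 OR 1 = 1
N6 = N2 NOR N3 = 1 NOR 1 = 0
N12 = N2 AND N6 = 1 AND 0 = 0
N13 = N0 OR N3 = 1 OR 1 = 1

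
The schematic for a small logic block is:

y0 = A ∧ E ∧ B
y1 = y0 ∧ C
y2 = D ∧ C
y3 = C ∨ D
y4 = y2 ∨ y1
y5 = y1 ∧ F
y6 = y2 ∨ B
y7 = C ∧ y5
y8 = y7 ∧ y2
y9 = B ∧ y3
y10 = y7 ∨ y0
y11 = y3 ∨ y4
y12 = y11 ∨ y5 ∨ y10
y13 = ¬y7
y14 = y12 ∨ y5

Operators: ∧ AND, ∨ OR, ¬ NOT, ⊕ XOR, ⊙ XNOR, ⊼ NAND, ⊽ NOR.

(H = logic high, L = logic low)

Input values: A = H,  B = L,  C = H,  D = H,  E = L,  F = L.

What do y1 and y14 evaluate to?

y1 = L  y14 = H

y0 = A AND E AND B = H AND L AND L = L
y1 = y0 AND C = L AND H = L
y2 = D AND C = H AND H = H
y3 = C OR D = H OR H = H
y4 = y2 OR y1 = H OR L = H
y5 = y1 AND F = L AND L = L
y7 = C AND y5 = H AND L = L
y10 = y7 OR y0 = L OR L = L
y11 = y3 OR y4 = H OR H = H
y12 = y11 OR y5 OR y10 = H OR L OR L = H
y14 = y12 OR y5 = H OR L = H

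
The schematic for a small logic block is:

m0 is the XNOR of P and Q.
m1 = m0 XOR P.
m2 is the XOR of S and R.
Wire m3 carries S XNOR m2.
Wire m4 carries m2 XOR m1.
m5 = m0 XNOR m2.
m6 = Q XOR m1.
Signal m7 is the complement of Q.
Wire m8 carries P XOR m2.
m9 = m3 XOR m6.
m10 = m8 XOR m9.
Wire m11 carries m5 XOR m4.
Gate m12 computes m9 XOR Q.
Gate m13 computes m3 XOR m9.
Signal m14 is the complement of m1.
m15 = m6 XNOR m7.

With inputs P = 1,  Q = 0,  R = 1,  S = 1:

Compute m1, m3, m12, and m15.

m0 = P XNOR Q = 1 XNOR 0 = 0
m1 = m0 XOR P = 0 XOR 1 = 1
m2 = S XOR R = 1 XOR 1 = 0
m3 = S XNOR m2 = 1 XNOR 0 = 0
m6 = Q XOR m1 = 0 XOR 1 = 1
m7 = NOT Q = NOT 0 = 1
m9 = m3 XOR m6 = 0 XOR 1 = 1
m12 = m9 XOR Q = 1 XOR 0 = 1
m15 = m6 XNOR m7 = 1 XNOR 1 = 1

m1 = 1, m3 = 0, m12 = 1, m15 = 1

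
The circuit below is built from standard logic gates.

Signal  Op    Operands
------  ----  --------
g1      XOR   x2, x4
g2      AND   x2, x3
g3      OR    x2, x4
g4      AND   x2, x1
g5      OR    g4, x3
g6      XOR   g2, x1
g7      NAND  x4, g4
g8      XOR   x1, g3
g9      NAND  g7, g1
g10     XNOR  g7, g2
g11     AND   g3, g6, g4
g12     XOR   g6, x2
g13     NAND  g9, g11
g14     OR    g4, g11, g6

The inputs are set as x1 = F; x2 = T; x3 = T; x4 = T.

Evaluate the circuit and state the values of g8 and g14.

g2 = x2 AND x3 = T AND T = T
g3 = x2 OR x4 = T OR T = T
g4 = x2 AND x1 = T AND F = F
g6 = g2 XOR x1 = T XOR F = T
g8 = x1 XOR g3 = F XOR T = T
g11 = g3 AND g6 AND g4 = T AND T AND F = F
g14 = g4 OR g11 OR g6 = F OR F OR T = T

g8 = T, g14 = T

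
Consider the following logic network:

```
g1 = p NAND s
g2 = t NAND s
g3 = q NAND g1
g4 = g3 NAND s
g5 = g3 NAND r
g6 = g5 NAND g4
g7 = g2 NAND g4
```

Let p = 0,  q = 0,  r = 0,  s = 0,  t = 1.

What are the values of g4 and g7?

g1 = p NAND s = 0 NAND 0 = 1
g2 = t NAND s = 1 NAND 0 = 1
g3 = q NAND g1 = 0 NAND 1 = 1
g4 = g3 NAND s = 1 NAND 0 = 1
g7 = g2 NAND g4 = 1 NAND 1 = 0

g4 = 1, g7 = 0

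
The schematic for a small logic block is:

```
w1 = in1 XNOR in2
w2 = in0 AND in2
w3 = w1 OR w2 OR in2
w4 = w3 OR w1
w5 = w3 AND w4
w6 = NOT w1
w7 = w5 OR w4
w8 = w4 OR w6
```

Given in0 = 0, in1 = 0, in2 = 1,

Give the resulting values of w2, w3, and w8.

w2 = 0  w3 = 1  w8 = 1

w1 = in1 XNOR in2 = 0 XNOR 1 = 0
w2 = in0 AND in2 = 0 AND 1 = 0
w3 = w1 OR w2 OR in2 = 0 OR 0 OR 1 = 1
w4 = w3 OR w1 = 1 OR 0 = 1
w6 = NOT w1 = NOT 0 = 1
w8 = w4 OR w6 = 1 OR 1 = 1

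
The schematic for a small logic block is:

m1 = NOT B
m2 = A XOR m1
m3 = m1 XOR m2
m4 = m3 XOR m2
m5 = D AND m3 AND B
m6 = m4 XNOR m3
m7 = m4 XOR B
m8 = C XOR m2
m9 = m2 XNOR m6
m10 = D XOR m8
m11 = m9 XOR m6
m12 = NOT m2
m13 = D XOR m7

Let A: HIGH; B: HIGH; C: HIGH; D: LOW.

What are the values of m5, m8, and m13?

m1 = NOT B = NOT HIGH = LOW
m2 = A XOR m1 = HIGH XOR LOW = HIGH
m3 = m1 XOR m2 = LOW XOR HIGH = HIGH
m4 = m3 XOR m2 = HIGH XOR HIGH = LOW
m5 = D AND m3 AND B = LOW AND HIGH AND HIGH = LOW
m7 = m4 XOR B = LOW XOR HIGH = HIGH
m8 = C XOR m2 = HIGH XOR HIGH = LOW
m13 = D XOR m7 = LOW XOR HIGH = HIGH

m5 = LOW  m8 = LOW  m13 = HIGH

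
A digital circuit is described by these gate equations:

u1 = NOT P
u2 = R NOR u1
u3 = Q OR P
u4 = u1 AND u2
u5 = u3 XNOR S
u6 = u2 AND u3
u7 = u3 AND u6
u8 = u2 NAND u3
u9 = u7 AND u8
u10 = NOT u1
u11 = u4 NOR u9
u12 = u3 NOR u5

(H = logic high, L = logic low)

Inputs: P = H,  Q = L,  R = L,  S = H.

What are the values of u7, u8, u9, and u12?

u1 = NOT P = NOT H = L
u2 = R NOR u1 = L NOR L = H
u3 = Q OR P = L OR H = H
u5 = u3 XNOR S = H XNOR H = H
u6 = u2 AND u3 = H AND H = H
u7 = u3 AND u6 = H AND H = H
u8 = u2 NAND u3 = H NAND H = L
u9 = u7 AND u8 = H AND L = L
u12 = u3 NOR u5 = H NOR H = L

u7 = H; u8 = L; u9 = L; u12 = L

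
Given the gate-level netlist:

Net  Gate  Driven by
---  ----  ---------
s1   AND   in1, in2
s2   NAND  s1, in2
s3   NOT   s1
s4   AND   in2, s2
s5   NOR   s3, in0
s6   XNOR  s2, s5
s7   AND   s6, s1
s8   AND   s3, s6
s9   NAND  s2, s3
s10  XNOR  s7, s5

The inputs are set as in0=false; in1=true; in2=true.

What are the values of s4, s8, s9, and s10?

s4 = false  s8 = false  s9 = true  s10 = false

s1 = in1 AND in2 = true AND true = true
s2 = s1 NAND in2 = true NAND true = false
s3 = NOT s1 = NOT true = false
s4 = in2 AND s2 = true AND false = false
s5 = s3 NOR in0 = false NOR false = true
s6 = s2 XNOR s5 = false XNOR true = false
s7 = s6 AND s1 = false AND true = false
s8 = s3 AND s6 = false AND false = false
s9 = s2 NAND s3 = false NAND false = true
s10 = s7 XNOR s5 = false XNOR true = false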